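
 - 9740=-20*487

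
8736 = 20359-11623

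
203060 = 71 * 2860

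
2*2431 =4862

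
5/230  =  1/46 = 0.02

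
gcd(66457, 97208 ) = 1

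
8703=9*967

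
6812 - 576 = 6236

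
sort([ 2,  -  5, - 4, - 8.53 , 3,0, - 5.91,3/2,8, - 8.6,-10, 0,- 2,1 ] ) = [ - 10,-8.6,  -  8.53, -5.91, - 5,-4,-2, 0,0,1,3/2,  2,3,8]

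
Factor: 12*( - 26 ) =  - 2^3*3^1*13^1 = -312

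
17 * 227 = 3859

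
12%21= 12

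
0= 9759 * 0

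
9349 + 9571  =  18920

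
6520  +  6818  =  13338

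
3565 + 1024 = 4589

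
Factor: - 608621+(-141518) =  - 13^1*19^1*3037^1  =  - 750139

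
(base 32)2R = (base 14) 67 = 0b1011011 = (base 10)91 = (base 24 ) 3j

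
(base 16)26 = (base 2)100110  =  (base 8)46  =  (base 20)1I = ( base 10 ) 38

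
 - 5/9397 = -5/9397 = - 0.00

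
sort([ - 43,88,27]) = [ - 43, 27, 88] 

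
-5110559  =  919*( -5561 )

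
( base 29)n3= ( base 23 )163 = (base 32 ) ku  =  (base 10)670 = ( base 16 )29E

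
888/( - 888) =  - 1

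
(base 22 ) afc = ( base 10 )5182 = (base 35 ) 482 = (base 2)1010000111110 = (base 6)35554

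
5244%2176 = 892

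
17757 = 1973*9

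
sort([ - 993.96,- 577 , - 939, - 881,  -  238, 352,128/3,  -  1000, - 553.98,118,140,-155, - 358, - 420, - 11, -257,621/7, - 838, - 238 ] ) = [ - 1000, - 993.96, - 939, -881  ,  -  838, - 577,-553.98, - 420, - 358, - 257, - 238,-238, - 155, - 11, 128/3, 621/7,118,140,352]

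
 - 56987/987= - 58 + 37/141=-57.74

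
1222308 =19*64332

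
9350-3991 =5359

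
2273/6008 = 2273/6008 = 0.38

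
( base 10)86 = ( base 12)72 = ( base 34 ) 2i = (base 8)126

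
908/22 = 454/11 = 41.27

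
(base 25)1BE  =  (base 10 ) 914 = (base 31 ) TF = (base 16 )392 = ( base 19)2A2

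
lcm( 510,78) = 6630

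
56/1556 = 14/389 = 0.04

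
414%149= 116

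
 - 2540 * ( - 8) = 20320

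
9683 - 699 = 8984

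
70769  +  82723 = 153492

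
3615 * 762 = 2754630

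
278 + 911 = 1189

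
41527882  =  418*99349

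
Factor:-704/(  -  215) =2^6*5^( - 1 )*11^1 * 43^( - 1)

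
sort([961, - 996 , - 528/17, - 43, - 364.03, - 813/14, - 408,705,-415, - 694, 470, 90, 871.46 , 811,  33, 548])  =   [-996, - 694,-415,-408, - 364.03, - 813/14, - 43, - 528/17, 33,90, 470, 548, 705,811,871.46, 961]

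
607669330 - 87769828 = 519899502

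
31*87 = 2697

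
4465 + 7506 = 11971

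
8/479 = 8/479= 0.02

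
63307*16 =1012912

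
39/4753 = 39/4753 =0.01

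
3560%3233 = 327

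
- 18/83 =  - 1+65/83 =-0.22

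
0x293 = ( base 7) 1631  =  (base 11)54A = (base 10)659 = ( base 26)P9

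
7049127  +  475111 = 7524238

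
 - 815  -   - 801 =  - 14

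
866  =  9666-8800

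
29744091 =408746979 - 379002888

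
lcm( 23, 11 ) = 253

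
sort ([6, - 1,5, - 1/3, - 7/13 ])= [ - 1,- 7/13 , - 1/3 , 5, 6]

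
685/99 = 685/99 = 6.92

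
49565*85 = 4213025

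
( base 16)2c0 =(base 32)M0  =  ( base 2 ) 1011000000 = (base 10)704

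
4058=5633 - 1575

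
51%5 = 1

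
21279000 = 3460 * 6150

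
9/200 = 9/200= 0.04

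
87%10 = 7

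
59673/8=7459  +  1/8 =7459.12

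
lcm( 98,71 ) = 6958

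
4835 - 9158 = - 4323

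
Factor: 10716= 2^2 * 3^1*19^1 *47^1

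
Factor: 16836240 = 2^4*3^1*5^1*29^1*41^1 * 59^1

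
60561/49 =60561/49   =  1235.94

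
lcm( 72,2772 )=5544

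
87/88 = 87/88 = 0.99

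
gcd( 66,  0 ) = 66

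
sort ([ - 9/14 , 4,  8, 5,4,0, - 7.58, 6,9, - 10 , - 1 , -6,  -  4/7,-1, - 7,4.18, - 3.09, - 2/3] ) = [ - 10, - 7.58, - 7, - 6, - 3.09 , -1,-1 ,-2/3, - 9/14, - 4/7, 0,  4, 4,4.18, 5  ,  6,8, 9] 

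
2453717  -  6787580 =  - 4333863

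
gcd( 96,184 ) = 8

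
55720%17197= 4129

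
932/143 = 932/143  =  6.52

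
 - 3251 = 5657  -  8908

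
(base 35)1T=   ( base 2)1000000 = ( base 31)22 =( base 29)26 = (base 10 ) 64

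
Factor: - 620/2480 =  - 2^( - 2) = - 1/4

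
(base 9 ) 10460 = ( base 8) 15433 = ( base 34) 603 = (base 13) 320A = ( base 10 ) 6939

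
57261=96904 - 39643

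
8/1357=8/1357=0.01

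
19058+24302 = 43360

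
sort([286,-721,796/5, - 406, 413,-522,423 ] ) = [- 721, - 522, - 406, 796/5,286, 413,423] 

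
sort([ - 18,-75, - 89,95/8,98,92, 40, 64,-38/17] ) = [ - 89, - 75,-18,-38/17,95/8,40,  64, 92, 98 ]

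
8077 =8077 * 1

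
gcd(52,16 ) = 4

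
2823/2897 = 2823/2897 = 0.97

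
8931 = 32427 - 23496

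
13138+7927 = 21065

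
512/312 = 64/39 = 1.64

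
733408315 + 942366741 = 1675775056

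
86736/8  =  10842 = 10842.00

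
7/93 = 7/93 = 0.08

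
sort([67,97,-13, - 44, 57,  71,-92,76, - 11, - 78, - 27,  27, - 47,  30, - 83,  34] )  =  [-92, - 83, - 78 ,-47 ,-44,-27,- 13, - 11,  27,30,34,57,67, 71 , 76,  97 ]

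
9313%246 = 211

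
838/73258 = 419/36629 = 0.01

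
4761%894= 291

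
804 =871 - 67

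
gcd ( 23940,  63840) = 7980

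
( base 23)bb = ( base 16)108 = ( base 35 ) 7j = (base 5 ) 2024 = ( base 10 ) 264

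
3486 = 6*581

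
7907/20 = 395 + 7/20 = 395.35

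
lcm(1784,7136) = 7136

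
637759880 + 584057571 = 1221817451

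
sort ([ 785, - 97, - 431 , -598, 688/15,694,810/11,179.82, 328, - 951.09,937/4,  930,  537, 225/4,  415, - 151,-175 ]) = [ -951.09, - 598, - 431 ,- 175, - 151, -97,  688/15, 225/4, 810/11,179.82, 937/4, 328, 415, 537,694,785,  930]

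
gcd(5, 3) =1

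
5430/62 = 87 + 18/31 = 87.58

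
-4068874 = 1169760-5238634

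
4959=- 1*( - 4959 )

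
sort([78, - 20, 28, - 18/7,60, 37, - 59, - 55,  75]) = [ - 59,  -  55 ,  -  20,  -  18/7,28, 37,  60,75,78]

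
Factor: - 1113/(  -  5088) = 7/32 = 2^( - 5)*7^1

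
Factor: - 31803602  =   - 2^1*15901801^1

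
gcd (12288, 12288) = 12288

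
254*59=14986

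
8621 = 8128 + 493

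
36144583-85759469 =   -  49614886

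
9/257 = 9/257 = 0.04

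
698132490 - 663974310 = 34158180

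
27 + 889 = 916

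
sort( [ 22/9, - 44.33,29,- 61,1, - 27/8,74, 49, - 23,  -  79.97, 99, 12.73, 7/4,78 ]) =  [ - 79.97,- 61 , - 44.33, - 23, - 27/8, 1,7/4,22/9,12.73,  29, 49,74,78,99] 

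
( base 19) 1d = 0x20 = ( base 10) 32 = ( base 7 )44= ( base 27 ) 15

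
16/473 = 16/473 = 0.03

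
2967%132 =63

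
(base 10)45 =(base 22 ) 21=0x2D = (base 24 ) 1l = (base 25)1K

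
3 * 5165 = 15495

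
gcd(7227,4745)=73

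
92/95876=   23/23969 = 0.00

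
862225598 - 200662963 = 661562635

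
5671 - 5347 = 324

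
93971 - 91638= 2333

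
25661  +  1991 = 27652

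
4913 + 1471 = 6384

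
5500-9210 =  - 3710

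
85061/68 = 85061/68 = 1250.90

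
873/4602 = 291/1534= 0.19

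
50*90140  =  4507000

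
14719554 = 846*17399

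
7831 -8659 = -828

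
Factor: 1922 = 2^1*31^2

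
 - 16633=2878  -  19511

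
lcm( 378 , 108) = 756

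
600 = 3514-2914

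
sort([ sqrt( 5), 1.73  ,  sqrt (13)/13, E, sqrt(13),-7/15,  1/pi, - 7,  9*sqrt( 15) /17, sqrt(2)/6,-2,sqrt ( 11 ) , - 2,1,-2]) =[ -7, - 2, -2,-2, - 7/15, sqrt ( 2 ) /6, sqrt(13)/13 , 1/pi,1,  1.73, 9 * sqrt(15) /17, sqrt(5 ), E, sqrt (11), sqrt(13 )]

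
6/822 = 1/137  =  0.01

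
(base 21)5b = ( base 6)312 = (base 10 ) 116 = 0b1110100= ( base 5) 431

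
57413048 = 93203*616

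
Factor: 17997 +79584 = 97581 = 3^1*11^1 * 2957^1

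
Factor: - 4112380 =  - 2^2* 5^1*205619^1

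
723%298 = 127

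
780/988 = 15/19  =  0.79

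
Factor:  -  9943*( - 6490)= 64530070= 2^1  *5^1 *11^1 * 59^1*61^1 * 163^1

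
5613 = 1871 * 3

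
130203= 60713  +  69490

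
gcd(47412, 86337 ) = 9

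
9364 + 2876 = 12240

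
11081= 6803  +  4278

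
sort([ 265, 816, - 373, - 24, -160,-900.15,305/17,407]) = [- 900.15, - 373, - 160,-24 , 305/17,265 , 407,816]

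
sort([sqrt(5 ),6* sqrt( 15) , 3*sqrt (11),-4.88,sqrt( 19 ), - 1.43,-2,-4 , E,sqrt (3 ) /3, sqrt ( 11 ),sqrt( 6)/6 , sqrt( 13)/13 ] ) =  [ - 4.88, - 4,-2,-1.43, sqrt( 13) /13 , sqrt(6) /6, sqrt( 3)/3, sqrt(5),E, sqrt( 11),sqrt(19),  3*sqrt(11 ),6*sqrt( 15 )] 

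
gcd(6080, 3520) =320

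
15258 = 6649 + 8609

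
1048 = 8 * 131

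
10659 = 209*51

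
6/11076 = 1/1846 = 0.00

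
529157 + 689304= 1218461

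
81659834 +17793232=99453066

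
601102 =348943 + 252159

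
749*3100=2321900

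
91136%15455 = 13861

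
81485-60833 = 20652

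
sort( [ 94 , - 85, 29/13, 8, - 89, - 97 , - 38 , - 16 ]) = [-97,-89, - 85 , - 38, - 16, 29/13, 8, 94]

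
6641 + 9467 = 16108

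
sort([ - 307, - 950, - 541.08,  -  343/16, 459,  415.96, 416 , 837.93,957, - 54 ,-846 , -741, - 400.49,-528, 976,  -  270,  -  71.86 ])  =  [-950, - 846,  -  741, - 541.08, - 528 , - 400.49 ,-307, - 270,  -  71.86, - 54, - 343/16,415.96,  416, 459,837.93, 957,  976 ]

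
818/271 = 818/271 = 3.02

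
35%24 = 11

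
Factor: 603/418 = 2^(-1)*3^2*11^(- 1 )*19^( - 1)*67^1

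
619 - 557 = 62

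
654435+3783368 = 4437803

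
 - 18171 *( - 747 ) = 13573737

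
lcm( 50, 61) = 3050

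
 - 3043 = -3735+692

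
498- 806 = -308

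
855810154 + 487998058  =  1343808212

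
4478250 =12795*350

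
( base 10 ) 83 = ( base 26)35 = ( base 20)43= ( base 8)123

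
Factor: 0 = 0^1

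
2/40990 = 1/20495 = 0.00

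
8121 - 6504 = 1617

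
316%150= 16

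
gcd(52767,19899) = 99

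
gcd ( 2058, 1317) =3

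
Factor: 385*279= 3^2*5^1*7^1*11^1*31^1 = 107415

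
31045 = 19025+12020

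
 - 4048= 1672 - 5720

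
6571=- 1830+8401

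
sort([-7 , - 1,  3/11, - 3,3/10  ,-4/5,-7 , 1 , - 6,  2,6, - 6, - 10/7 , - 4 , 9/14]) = [ - 7, - 7, - 6 , - 6, - 4,  -  3,-10/7, - 1 , - 4/5, 3/11,  3/10 , 9/14,  1,2, 6]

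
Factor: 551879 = 67^1 *8237^1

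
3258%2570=688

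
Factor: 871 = 13^1*67^1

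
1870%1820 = 50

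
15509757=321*48317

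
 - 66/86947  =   - 1+86881/86947 = - 0.00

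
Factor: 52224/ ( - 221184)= - 17/72 = -2^(  -  3) * 3^ ( - 2)*17^1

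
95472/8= 11934 = 11934.00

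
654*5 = 3270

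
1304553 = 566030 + 738523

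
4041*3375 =13638375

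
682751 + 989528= 1672279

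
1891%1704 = 187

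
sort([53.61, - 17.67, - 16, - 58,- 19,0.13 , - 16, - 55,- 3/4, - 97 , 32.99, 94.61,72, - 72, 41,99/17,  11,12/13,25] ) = [ - 97, - 72, - 58, - 55, - 19 , - 17.67, - 16, - 16, - 3/4, 0.13,12/13,99/17, 11,25, 32.99, 41,53.61,72, 94.61] 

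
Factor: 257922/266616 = 89/92 = 2^( - 2 ) * 23^ ( - 1)*89^1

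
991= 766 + 225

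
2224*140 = 311360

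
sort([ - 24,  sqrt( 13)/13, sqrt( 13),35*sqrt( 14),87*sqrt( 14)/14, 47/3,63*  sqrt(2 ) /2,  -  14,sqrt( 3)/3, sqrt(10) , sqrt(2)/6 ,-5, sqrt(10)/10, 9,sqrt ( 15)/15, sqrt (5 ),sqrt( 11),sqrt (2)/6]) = [ - 24, - 14, - 5,sqrt(2)/6, sqrt(2)/6, sqrt( 15)/15  ,  sqrt( 13 )/13, sqrt( 10)/10, sqrt( 3)/3, sqrt( 5), sqrt(10 ),  sqrt( 11),  sqrt ( 13 ), 9, 47/3,  87*sqrt(14)/14, 63*sqrt( 2 )/2,  35*sqrt ( 14)] 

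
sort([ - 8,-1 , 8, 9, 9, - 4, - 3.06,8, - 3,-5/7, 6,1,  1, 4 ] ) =[- 8, - 4,  -  3.06 , - 3,-1,-5/7,1, 1 , 4,6,8,  8, 9, 9]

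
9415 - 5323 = 4092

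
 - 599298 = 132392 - 731690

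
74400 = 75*992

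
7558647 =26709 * 283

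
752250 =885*850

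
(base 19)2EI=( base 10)1006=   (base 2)1111101110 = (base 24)1hm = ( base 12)6ba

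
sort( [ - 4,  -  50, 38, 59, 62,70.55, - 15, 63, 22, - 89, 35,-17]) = [ - 89,-50,  -  17 , - 15, - 4,22, 35,38,59, 62, 63,70.55]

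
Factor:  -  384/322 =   -  192/161 = - 2^6 * 3^1 * 7^(-1 ) * 23^( - 1 ) 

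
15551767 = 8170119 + 7381648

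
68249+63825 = 132074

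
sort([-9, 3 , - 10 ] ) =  [ -10, - 9,3]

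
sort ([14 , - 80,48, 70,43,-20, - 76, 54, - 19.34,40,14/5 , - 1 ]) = [ - 80, - 76, - 20, - 19.34, - 1,14/5,14,40,43,48,54,70 ]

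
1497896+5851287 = 7349183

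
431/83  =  5 + 16/83 = 5.19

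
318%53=0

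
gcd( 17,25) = 1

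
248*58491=14505768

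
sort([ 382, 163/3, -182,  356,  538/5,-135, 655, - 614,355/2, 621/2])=[ - 614, - 182, - 135, 163/3,538/5, 355/2, 621/2 , 356, 382, 655 ] 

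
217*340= 73780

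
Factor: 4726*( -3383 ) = -2^1*17^2*139^1*199^1 = - 15988058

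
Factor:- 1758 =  - 2^1*3^1 * 293^1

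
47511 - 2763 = 44748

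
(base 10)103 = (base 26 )3P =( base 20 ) 53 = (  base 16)67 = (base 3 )10211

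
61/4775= 61/4775 = 0.01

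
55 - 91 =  - 36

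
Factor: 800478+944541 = 3^2*193891^1= 1745019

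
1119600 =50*22392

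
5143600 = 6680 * 770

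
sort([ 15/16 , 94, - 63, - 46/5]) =[- 63, - 46/5, 15/16,94]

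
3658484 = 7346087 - 3687603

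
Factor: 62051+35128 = 3^1*29^1*1117^1 = 97179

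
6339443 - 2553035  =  3786408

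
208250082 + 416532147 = 624782229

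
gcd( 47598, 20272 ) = 2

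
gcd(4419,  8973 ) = 9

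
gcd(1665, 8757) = 9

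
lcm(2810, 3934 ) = 19670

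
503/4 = 503/4 =125.75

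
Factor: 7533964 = 2^2*1883491^1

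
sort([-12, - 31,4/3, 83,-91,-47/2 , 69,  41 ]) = [ -91, - 31, - 47/2, - 12,4/3,41,69, 83]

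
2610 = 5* 522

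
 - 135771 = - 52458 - 83313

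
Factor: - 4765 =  - 5^1*953^1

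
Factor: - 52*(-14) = 728= 2^3*7^1 * 13^1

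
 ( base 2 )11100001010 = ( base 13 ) A88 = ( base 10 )1802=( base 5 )24202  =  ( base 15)802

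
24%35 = 24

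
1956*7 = 13692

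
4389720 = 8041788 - 3652068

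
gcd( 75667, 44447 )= 1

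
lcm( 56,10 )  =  280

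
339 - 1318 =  - 979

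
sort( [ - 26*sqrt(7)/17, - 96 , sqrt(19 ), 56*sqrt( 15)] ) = [ - 96, - 26 * sqrt( 7)/17, sqrt( 19 ), 56 * sqrt(15)] 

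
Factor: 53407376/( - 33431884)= - 13351844/8357971 = - 2^2*11^1*43^1* 7057^1*8357971^( - 1)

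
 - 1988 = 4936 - 6924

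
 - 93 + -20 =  - 113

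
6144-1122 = 5022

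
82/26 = 3 + 2/13 =3.15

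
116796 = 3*38932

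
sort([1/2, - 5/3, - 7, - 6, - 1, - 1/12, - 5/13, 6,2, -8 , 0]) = [-8,-7, - 6, - 5/3,- 1, -5/13, - 1/12 , 0 , 1/2, 2, 6] 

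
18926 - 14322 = 4604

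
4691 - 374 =4317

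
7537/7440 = 7537/7440 =1.01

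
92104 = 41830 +50274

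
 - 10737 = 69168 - 79905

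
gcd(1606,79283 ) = 1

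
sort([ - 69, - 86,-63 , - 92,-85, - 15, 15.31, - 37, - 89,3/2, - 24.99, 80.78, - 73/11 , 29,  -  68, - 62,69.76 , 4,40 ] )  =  [ - 92, - 89, - 86, - 85, - 69, - 68, - 63,-62, - 37, - 24.99,  -  15, - 73/11, 3/2, 4,15.31, 29,40, 69.76, 80.78 ]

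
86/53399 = 86/53399  =  0.00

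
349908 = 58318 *6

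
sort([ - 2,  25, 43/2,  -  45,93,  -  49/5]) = [ - 45, - 49/5,  -  2,43/2, 25,93 ]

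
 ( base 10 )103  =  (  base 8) 147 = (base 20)53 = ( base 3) 10211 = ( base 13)7c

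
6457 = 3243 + 3214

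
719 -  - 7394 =8113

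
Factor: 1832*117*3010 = 645175440 = 2^4*3^2*5^1*7^1*13^1*43^1*229^1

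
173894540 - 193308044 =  - 19413504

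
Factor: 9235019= 9235019^1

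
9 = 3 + 6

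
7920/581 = 13 + 367/581=13.63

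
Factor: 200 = 2^3*5^2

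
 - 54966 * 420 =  - 23085720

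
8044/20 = 2011/5 = 402.20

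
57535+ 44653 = 102188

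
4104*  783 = 3213432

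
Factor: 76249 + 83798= 3^2 *17783^1= 160047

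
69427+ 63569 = 132996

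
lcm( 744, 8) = 744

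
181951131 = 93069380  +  88881751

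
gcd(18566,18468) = 2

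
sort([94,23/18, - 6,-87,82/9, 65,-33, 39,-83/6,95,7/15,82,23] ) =[-87,- 33, - 83/6 ,  -  6, 7/15,23/18,82/9,23,39, 65,82,94, 95 ] 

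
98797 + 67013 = 165810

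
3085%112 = 61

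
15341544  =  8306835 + 7034709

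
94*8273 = 777662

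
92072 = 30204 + 61868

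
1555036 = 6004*259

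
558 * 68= 37944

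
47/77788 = 47/77788 = 0.00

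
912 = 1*912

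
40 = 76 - 36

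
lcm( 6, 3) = 6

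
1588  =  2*794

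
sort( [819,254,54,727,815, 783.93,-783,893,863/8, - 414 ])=[-783, - 414,54,863/8,254,727,783.93, 815, 819,893 ]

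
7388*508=3753104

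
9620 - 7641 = 1979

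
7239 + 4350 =11589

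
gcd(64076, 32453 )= 83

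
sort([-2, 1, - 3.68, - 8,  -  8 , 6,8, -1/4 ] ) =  [ - 8,-8, - 3.68 ,-2, - 1/4, 1,  6, 8 ] 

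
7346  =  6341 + 1005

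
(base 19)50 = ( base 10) 95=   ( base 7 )164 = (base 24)3N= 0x5f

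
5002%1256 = 1234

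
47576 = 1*47576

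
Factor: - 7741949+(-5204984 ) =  - 31^1 * 417643^1 = - 12946933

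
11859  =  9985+1874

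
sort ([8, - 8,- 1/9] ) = [ - 8, - 1/9,8 ]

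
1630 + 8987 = 10617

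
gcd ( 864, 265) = 1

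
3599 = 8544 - 4945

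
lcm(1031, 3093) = 3093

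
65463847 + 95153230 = 160617077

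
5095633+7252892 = 12348525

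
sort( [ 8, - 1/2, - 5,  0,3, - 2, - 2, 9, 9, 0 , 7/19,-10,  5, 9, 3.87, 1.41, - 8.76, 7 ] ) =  [  -  10, -8.76, - 5,  -  2, - 2, - 1/2, 0, 0, 7/19, 1.41, 3, 3.87,5,  7, 8, 9, 9,  9 ]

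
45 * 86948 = 3912660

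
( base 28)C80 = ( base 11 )7267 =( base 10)9632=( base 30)AL2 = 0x25a0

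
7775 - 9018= - 1243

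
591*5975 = 3531225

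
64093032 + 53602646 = 117695678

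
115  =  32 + 83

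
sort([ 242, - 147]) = [-147,  242]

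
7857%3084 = 1689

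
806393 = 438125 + 368268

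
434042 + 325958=760000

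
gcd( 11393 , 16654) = 1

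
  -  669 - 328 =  - 997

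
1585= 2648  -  1063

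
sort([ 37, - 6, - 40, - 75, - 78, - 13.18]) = [ - 78 , - 75, - 40, - 13.18, - 6 , 37 ] 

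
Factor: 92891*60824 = 5650002184 = 2^3*19^1*4889^1*7603^1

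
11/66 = 1/6 = 0.17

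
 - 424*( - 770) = 326480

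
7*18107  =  126749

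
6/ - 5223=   -  2/1741=- 0.00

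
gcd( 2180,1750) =10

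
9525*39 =371475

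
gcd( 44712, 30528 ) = 72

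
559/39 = 14 + 1/3 =14.33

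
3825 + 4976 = 8801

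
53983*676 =36492508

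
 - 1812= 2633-4445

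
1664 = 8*208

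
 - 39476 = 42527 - 82003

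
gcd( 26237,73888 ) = 1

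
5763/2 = 5763/2 = 2881.50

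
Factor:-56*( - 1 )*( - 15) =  - 840 = - 2^3*3^1*5^1*7^1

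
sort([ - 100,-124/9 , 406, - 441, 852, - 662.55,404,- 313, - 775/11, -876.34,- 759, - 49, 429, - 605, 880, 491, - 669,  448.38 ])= [- 876.34, - 759, - 669, - 662.55, - 605,-441, - 313, - 100, - 775/11, - 49,-124/9,404,406,429, 448.38, 491,852, 880]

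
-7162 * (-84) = 601608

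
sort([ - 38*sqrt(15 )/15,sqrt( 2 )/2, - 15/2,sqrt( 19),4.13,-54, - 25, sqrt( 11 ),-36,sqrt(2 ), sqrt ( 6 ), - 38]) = [ - 54, - 38,- 36,-25,-38 * sqrt( 15 ) /15,  -  15/2,sqrt(2 )/2, sqrt ( 2 ),sqrt(6 ), sqrt( 11 ),4.13,sqrt (19 ) ] 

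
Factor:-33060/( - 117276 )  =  95/337 = 5^1 * 19^1*337^(-1 )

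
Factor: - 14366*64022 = -2^2*7^1*11^1*17^1*269^1*653^1 = -  919740052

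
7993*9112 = 72832216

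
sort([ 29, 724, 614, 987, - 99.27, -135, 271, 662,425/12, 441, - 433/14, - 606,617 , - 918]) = [ - 918, - 606,- 135, - 99.27, - 433/14, 29,425/12, 271, 441,614 , 617,  662,724,987]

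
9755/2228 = 4 + 843/2228 =4.38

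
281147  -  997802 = -716655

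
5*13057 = 65285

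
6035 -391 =5644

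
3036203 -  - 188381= 3224584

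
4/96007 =4/96007   =  0.00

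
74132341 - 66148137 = 7984204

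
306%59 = 11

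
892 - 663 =229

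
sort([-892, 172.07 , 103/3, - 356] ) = [-892,-356, 103/3, 172.07 ] 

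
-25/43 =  - 1+18/43 = - 0.58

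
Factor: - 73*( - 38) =2^1*19^1*73^1 = 2774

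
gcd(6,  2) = 2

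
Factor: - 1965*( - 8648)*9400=2^6* 3^1*5^3*23^1*47^2* 131^1 = 159737208000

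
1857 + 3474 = 5331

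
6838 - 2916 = 3922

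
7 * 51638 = 361466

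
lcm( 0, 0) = 0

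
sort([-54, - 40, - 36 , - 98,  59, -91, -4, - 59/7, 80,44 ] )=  [-98,- 91, -54,-40, - 36, - 59/7,-4 , 44,59, 80 ]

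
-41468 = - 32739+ - 8729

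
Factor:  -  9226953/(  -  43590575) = 3^7*5^(  -  2 )*7^( - 1 )*4219^1*249089^( - 1)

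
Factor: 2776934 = 2^1*1388467^1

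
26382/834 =31 + 88/139 = 31.63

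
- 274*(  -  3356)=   919544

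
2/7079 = 2/7079= 0.00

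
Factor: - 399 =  - 3^1*7^1*19^1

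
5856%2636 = 584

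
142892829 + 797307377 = 940200206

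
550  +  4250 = 4800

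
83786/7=83786/7 = 11969.43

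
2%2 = 0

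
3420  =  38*90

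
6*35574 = 213444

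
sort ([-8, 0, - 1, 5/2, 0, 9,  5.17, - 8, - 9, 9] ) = [ - 9, - 8 , - 8, - 1, 0, 0 , 5/2 , 5.17,  9,  9 ]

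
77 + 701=778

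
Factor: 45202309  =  31^1*239^1*6101^1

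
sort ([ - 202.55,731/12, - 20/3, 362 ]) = [ - 202.55, - 20/3,731/12, 362 ] 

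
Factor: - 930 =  - 2^1*3^1*5^1*31^1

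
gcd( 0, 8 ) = 8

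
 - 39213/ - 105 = 13071/35 = 373.46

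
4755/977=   4 + 847/977 = 4.87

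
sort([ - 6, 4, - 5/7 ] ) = [-6,-5/7,4]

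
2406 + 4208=6614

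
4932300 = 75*65764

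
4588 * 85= 389980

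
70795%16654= 4179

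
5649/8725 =5649/8725 = 0.65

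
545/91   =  545/91 =5.99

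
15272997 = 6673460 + 8599537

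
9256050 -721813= 8534237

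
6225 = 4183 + 2042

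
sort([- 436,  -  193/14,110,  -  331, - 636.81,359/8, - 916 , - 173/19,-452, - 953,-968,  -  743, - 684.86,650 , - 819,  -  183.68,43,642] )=[  -  968, -953, - 916, - 819, - 743, - 684.86, - 636.81, - 452, - 436, - 331,-183.68, - 193/14, -173/19 , 43,359/8, 110, 642, 650]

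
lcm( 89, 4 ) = 356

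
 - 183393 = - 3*61131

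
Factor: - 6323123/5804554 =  - 2^( -1) * 7^(-1 ) *1031^1*6133^1*414611^( - 1 ) 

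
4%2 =0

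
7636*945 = 7216020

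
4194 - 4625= - 431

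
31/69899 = 31/69899 = 0.00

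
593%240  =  113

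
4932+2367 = 7299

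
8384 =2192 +6192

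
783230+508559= 1291789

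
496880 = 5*99376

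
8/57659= 8/57659  =  0.00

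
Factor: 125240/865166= 2^2 * 5^1*31^1*4283^ ( - 1) = 620/4283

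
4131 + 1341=5472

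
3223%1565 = 93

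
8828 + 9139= 17967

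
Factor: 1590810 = 2^1*3^1 * 5^1*13^1*4079^1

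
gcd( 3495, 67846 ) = 1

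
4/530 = 2/265 = 0.01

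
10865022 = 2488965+8376057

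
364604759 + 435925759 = 800530518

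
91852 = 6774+85078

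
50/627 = 50/627 = 0.08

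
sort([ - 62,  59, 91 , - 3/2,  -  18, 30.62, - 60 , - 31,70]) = [ - 62, - 60,-31, - 18, - 3/2,30.62, 59 , 70 , 91 ]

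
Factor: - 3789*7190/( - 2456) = 13621455/1228=2^ ( - 2 )*3^2*5^1*307^( - 1) * 421^1 * 719^1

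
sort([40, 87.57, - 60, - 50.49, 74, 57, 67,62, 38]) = [  -  60, - 50.49, 38, 40, 57,62, 67, 74, 87.57]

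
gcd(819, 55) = 1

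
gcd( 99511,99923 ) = 1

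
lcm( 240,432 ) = 2160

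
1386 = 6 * 231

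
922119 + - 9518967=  - 8596848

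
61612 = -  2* ( - 30806 ) 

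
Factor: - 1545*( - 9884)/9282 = 363590/221 = 2^1  *  5^1*13^( - 1)*17^( - 1)*103^1 * 353^1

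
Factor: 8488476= 2^2*3^6*41^1*71^1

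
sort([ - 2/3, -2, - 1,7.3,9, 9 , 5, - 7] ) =[ - 7, - 2, - 1,  -  2/3, 5, 7.3 , 9, 9 ] 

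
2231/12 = 2231/12 = 185.92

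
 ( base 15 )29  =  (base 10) 39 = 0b100111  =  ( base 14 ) 2B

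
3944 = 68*58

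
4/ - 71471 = - 4/71471 = -0.00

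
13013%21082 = 13013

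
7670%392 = 222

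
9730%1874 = 360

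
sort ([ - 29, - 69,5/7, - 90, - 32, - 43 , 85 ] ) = [ -90, - 69,-43, - 32, - 29, 5/7, 85 ] 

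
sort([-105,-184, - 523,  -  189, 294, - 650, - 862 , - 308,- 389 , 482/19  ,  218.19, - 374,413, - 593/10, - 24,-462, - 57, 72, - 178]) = [-862, -650, - 523, - 462 , - 389, - 374, - 308,  -  189, -184, - 178, - 105,-593/10, - 57, - 24,482/19 , 72,218.19, 294, 413]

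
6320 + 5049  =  11369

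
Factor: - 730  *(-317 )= 231410 = 2^1*5^1*73^1*317^1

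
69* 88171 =6083799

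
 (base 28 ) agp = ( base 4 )2001321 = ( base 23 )FGA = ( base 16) 2079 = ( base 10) 8313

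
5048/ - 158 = -2524/79 = -31.95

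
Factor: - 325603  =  - 19^1*17137^1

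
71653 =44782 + 26871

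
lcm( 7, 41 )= 287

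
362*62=22444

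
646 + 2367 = 3013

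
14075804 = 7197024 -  - 6878780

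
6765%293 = 26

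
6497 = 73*89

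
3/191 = 3/191 = 0.02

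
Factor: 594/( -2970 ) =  - 5^(-1) = - 1/5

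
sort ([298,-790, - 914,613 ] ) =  [-914, - 790, 298, 613] 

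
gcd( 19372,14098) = 2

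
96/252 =8/21 = 0.38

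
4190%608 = 542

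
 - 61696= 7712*( - 8 ) 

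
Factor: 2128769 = 2128769^1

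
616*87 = 53592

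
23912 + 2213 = 26125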